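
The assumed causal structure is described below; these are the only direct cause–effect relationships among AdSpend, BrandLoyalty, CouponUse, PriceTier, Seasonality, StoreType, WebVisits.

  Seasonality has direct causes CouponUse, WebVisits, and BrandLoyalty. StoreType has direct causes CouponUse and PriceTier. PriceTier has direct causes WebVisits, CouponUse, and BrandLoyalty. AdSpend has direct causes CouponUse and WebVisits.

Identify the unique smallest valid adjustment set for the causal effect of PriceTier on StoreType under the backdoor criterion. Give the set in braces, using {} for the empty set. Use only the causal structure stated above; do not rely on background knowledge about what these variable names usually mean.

{CouponUse}

Variables eligible for adjustment (non-descendants of PriceTier, excluding PriceTier and StoreType): {AdSpend, BrandLoyalty, CouponUse, Seasonality, WebVisits}.
Backdoor paths from PriceTier to StoreType:
  P1: PriceTier <- CouponUse -> StoreType
  P2: PriceTier <- BrandLoyalty -> Seasonality <- CouponUse -> StoreType
  P3: PriceTier <- BrandLoyalty -> Seasonality <- WebVisits -> AdSpend <- CouponUse -> StoreType
  P4: PriceTier <- WebVisits -> AdSpend <- CouponUse -> StoreType
  P5: PriceTier <- WebVisits -> Seasonality <- CouponUse -> StoreType
The empty set is not sufficient: P1 (PriceTier <- CouponUse -> StoreType) has no collider blocking it and no conditioned non-collider, so it is open.
Try {CouponUse}:
  P1: blocked at fork node CouponUse ∈ conditioning set.
  P2: blocked at collider Seasonality (neither it nor any descendant is in the conditioning set).
  P3: blocked at collider Seasonality (neither it nor any descendant is in the conditioning set).
  P4: blocked at collider AdSpend (neither it nor any descendant is in the conditioning set).
  P5: blocked at collider Seasonality (neither it nor any descendant is in the conditioning set).
{CouponUse} contains no descendant of PriceTier and blocks every backdoor path.
No other singleton works — e.g. {BrandLoyalty} leaves P1 open — so {CouponUse} is the unique smallest valid adjustment set.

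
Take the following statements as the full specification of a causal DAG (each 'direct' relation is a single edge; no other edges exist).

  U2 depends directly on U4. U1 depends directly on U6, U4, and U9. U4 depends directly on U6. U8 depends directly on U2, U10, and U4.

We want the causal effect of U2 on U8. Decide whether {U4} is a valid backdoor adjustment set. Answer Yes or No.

Backdoor paths from U2 to U8 (paths whose first edge points into U2):
  P1: U2 <- U4 -> U8
Condition 1 (no descendant of U2 in the set): holds — descendants of U2 are {U8}; none are in {U4}.
Condition 2 (every backdoor path blocked by {U4}):
  P1: blocked at fork node U4 ∈ conditioning set.
{U4} satisfies the backdoor criterion.

Yes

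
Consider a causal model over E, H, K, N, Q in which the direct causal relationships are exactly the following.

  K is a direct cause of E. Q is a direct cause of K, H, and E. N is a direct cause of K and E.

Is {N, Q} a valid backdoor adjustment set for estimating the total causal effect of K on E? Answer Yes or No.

Backdoor paths from K to E (paths whose first edge points into K):
  P1: K <- N -> E
  P2: K <- Q -> E
Condition 1 (no descendant of K in the set): holds — descendants of K are {E}; none are in {N, Q}.
Condition 2 (every backdoor path blocked by {N, Q}):
  P1: blocked at fork node N ∈ conditioning set.
  P2: blocked at fork node Q ∈ conditioning set.
{N, Q} satisfies the backdoor criterion.

Yes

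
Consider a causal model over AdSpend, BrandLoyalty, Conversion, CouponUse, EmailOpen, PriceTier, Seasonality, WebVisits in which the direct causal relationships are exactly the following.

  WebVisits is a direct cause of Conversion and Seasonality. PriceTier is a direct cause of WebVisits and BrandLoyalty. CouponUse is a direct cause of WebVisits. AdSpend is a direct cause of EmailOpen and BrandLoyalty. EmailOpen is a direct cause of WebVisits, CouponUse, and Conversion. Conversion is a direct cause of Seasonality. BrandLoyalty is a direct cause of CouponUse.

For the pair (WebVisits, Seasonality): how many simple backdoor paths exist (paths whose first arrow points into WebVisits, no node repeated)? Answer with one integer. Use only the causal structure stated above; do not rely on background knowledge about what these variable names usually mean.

A backdoor path from WebVisits to Seasonality is any simple undirected path whose first edge points into WebVisits (i.e. leaves WebVisits via a parent).
Parents of WebVisits: {CouponUse, EmailOpen, PriceTier}.
Enumerating:
  P1: WebVisits <- EmailOpen -> Conversion -> Seasonality
  P2: WebVisits <- PriceTier -> BrandLoyalty <- AdSpend -> EmailOpen -> Conversion -> Seasonality
  P3: WebVisits <- PriceTier -> BrandLoyalty -> CouponUse <- EmailOpen -> Conversion -> Seasonality
  P4: WebVisits <- CouponUse <- EmailOpen -> Conversion -> Seasonality
  P5: WebVisits <- CouponUse <- BrandLoyalty <- AdSpend -> EmailOpen -> Conversion -> Seasonality
That exhausts the simple backdoor paths. Count: 5.

5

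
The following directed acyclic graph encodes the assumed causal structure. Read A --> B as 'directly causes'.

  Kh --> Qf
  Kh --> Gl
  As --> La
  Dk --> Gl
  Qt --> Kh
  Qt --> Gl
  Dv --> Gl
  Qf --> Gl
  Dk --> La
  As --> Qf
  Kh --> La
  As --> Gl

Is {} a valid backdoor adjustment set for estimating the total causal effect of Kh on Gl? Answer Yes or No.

Backdoor paths from Kh to Gl (paths whose first edge points into Kh):
  P1: Kh <- Qt -> Gl
Condition 1 (no descendant of Kh in the set): holds — descendants of Kh are {Gl, La, Qf}; none are in {}.
Condition 2 (every backdoor path blocked by {}):
  P1: open — no interior node is in the conditioning set.
{} does not satisfy the backdoor criterion.

No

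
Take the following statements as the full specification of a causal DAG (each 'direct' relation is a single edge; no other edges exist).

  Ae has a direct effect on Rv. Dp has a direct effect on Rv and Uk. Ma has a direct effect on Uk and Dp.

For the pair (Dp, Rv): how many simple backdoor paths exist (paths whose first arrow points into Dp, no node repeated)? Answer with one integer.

0

A backdoor path from Dp to Rv is any simple undirected path whose first edge points into Dp (i.e. leaves Dp via a parent).
Parents of Dp: {Ma}.
No simple path from any parent of Dp reaches Rv without revisiting Dp, so there are no backdoor paths.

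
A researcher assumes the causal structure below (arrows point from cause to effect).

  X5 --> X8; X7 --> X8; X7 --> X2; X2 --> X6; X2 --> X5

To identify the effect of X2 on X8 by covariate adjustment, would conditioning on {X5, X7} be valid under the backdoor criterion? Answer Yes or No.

Backdoor paths from X2 to X8 (paths whose first edge points into X2):
  P1: X2 <- X7 -> X8
Condition 1 (no descendant of X2 in the set): FAILS — X5 is a descendant of X2.
Condition 2 (every backdoor path blocked by {X5, X7}):
  P1: blocked at fork node X7 ∈ conditioning set.
{X5, X7} does not satisfy the backdoor criterion.

No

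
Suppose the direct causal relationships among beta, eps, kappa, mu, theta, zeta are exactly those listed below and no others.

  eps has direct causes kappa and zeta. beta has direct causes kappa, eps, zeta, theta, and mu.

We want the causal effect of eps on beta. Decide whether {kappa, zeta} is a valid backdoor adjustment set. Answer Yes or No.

Backdoor paths from eps to beta (paths whose first edge points into eps):
  P1: eps <- zeta -> beta
  P2: eps <- kappa -> beta
Condition 1 (no descendant of eps in the set): holds — descendants of eps are {beta}; none are in {kappa, zeta}.
Condition 2 (every backdoor path blocked by {kappa, zeta}):
  P1: blocked at fork node zeta ∈ conditioning set.
  P2: blocked at fork node kappa ∈ conditioning set.
{kappa, zeta} satisfies the backdoor criterion.

Yes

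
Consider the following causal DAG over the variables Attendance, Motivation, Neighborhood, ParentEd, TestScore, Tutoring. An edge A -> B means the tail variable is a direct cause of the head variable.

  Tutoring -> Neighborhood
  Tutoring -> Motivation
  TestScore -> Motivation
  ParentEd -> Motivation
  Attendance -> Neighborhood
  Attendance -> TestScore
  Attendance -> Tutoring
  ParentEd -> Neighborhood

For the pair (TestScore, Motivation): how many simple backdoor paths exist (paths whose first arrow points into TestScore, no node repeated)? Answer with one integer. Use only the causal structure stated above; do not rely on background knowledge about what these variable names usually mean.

4

A backdoor path from TestScore to Motivation is any simple undirected path whose first edge points into TestScore (i.e. leaves TestScore via a parent).
Parents of TestScore: {Attendance}.
Enumerating:
  P1: TestScore <- Attendance -> Tutoring -> Neighborhood <- ParentEd -> Motivation
  P2: TestScore <- Attendance -> Tutoring -> Motivation
  P3: TestScore <- Attendance -> Neighborhood <- ParentEd -> Motivation
  P4: TestScore <- Attendance -> Neighborhood <- Tutoring -> Motivation
That exhausts the simple backdoor paths. Count: 4.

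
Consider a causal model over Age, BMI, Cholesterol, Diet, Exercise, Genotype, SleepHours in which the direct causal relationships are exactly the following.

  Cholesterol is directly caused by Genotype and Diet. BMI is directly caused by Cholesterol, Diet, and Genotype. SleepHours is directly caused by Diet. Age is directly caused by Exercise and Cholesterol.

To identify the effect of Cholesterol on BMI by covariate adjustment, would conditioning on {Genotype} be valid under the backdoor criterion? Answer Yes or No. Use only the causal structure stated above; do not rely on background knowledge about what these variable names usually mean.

Backdoor paths from Cholesterol to BMI (paths whose first edge points into Cholesterol):
  P1: Cholesterol <- Diet -> BMI
  P2: Cholesterol <- Genotype -> BMI
Condition 1 (no descendant of Cholesterol in the set): holds — descendants of Cholesterol are {Age, BMI}; none are in {Genotype}.
Condition 2 (every backdoor path blocked by {Genotype}):
  P1: open — no interior node is in the conditioning set.
  P2: blocked at fork node Genotype ∈ conditioning set.
{Genotype} does not satisfy the backdoor criterion.

No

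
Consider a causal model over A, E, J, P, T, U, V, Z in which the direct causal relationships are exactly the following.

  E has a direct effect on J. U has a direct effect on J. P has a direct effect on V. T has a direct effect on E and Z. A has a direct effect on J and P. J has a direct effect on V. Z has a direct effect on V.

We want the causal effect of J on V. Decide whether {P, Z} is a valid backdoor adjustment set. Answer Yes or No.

Backdoor paths from J to V (paths whose first edge points into J):
  P1: J <- A -> P -> V
  P2: J <- E <- T -> Z -> V
Condition 1 (no descendant of J in the set): holds — descendants of J are {V}; none are in {P, Z}.
Condition 2 (every backdoor path blocked by {P, Z}):
  P1: blocked at chain node P ∈ conditioning set.
  P2: blocked at chain node Z ∈ conditioning set.
{P, Z} satisfies the backdoor criterion.

Yes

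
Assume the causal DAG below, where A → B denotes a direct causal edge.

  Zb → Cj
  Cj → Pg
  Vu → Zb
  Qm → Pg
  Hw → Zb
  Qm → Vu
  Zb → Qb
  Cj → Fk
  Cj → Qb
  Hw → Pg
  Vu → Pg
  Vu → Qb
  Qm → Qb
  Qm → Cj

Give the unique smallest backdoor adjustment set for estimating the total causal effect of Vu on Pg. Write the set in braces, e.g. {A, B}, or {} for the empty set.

{Qm}

Variables eligible for adjustment (non-descendants of Vu, excluding Vu and Pg): {Hw, Qm}.
Backdoor paths from Vu to Pg:
  P1: Vu <- Qm -> Cj <- Zb <- Hw -> Pg
  P2: Vu <- Qm -> Cj -> Pg
  P3: Vu <- Qm -> Cj -> Qb <- Zb <- Hw -> Pg
  P4: Vu <- Qm -> Pg
  P5: Vu <- Qm -> Qb <- Zb <- Hw -> Pg
  P6: Vu <- Qm -> Qb <- Zb -> Cj -> Pg
  P7: Vu <- Qm -> Qb <- Cj <- Zb <- Hw -> Pg
  P8: Vu <- Qm -> Qb <- Cj -> Pg
The empty set is not sufficient: P2 (Vu <- Qm -> Cj -> Pg) has no collider blocking it and no conditioned non-collider, so it is open.
Try {Qm}:
  P1: blocked at fork node Qm ∈ conditioning set.
  P2: blocked at fork node Qm ∈ conditioning set.
  P3: blocked at fork node Qm ∈ conditioning set.
  P4: blocked at fork node Qm ∈ conditioning set.
  P5: blocked at fork node Qm ∈ conditioning set.
  P6: blocked at fork node Qm ∈ conditioning set.
  P7: blocked at fork node Qm ∈ conditioning set.
  P8: blocked at fork node Qm ∈ conditioning set.
{Qm} contains no descendant of Vu and blocks every backdoor path.
No other singleton works — e.g. {Hw} leaves P2 open — so {Qm} is the unique smallest valid adjustment set.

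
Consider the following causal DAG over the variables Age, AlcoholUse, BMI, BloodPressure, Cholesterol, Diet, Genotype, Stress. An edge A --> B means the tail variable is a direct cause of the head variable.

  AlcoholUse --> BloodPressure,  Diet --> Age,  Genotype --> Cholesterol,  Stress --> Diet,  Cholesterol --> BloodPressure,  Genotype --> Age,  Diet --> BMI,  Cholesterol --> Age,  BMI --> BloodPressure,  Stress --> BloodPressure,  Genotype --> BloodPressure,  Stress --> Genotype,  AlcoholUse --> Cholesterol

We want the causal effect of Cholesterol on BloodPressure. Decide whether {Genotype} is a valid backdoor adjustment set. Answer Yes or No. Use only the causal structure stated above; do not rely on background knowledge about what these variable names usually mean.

Backdoor paths from Cholesterol to BloodPressure (paths whose first edge points into Cholesterol):
  P1: Cholesterol <- Genotype <- Stress -> Diet -> BMI -> BloodPressure
  P2: Cholesterol <- Genotype <- Stress -> BloodPressure
  P3: Cholesterol <- Genotype -> Age <- Diet <- Stress -> BloodPressure
  P4: Cholesterol <- Genotype -> Age <- Diet -> BMI -> BloodPressure
  P5: Cholesterol <- Genotype -> BloodPressure
  P6: Cholesterol <- AlcoholUse -> BloodPressure
Condition 1 (no descendant of Cholesterol in the set): holds — descendants of Cholesterol are {Age, BloodPressure}; none are in {Genotype}.
Condition 2 (every backdoor path blocked by {Genotype}):
  P1: blocked at chain node Genotype ∈ conditioning set.
  P2: blocked at chain node Genotype ∈ conditioning set.
  P3: blocked at fork node Genotype ∈ conditioning set.
  P4: blocked at fork node Genotype ∈ conditioning set.
  P5: blocked at fork node Genotype ∈ conditioning set.
  P6: open — no interior node is in the conditioning set.
{Genotype} does not satisfy the backdoor criterion.

No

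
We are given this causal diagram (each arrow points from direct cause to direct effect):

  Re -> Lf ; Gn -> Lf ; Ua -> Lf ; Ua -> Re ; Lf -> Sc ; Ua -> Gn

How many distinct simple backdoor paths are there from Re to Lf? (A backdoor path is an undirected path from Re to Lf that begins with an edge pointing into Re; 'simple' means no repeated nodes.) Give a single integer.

A backdoor path from Re to Lf is any simple undirected path whose first edge points into Re (i.e. leaves Re via a parent).
Parents of Re: {Ua}.
Enumerating:
  P1: Re <- Ua -> Gn -> Lf
  P2: Re <- Ua -> Lf
That exhausts the simple backdoor paths. Count: 2.

2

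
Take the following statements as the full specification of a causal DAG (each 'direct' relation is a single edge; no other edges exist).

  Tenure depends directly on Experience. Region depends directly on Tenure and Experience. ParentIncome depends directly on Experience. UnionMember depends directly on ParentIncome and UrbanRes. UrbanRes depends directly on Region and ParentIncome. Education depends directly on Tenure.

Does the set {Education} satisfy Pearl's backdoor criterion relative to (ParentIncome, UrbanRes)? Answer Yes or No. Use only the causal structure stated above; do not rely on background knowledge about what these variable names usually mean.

Backdoor paths from ParentIncome to UrbanRes (paths whose first edge points into ParentIncome):
  P1: ParentIncome <- Experience -> Tenure -> Region -> UrbanRes
  P2: ParentIncome <- Experience -> Region -> UrbanRes
Condition 1 (no descendant of ParentIncome in the set): holds — descendants of ParentIncome are {UnionMember, UrbanRes}; none are in {Education}.
Condition 2 (every backdoor path blocked by {Education}):
  P1: open — no interior node is in the conditioning set.
  P2: open — no interior node is in the conditioning set.
{Education} does not satisfy the backdoor criterion.

No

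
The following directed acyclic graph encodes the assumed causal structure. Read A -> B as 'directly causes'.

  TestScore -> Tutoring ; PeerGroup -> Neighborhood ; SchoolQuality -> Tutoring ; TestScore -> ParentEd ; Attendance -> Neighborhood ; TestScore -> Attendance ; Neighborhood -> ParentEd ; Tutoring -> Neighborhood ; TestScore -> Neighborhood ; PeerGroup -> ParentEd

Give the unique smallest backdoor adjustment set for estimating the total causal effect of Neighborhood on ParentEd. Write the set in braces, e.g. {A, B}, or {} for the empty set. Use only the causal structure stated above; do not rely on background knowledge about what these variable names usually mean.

{PeerGroup, TestScore}

Variables eligible for adjustment (non-descendants of Neighborhood, excluding Neighborhood and ParentEd): {Attendance, PeerGroup, SchoolQuality, TestScore, Tutoring}.
Backdoor paths from Neighborhood to ParentEd:
  P1: Neighborhood <- TestScore -> ParentEd
  P2: Neighborhood <- Tutoring <- TestScore -> ParentEd
  P3: Neighborhood <- Attendance <- TestScore -> ParentEd
  P4: Neighborhood <- PeerGroup -> ParentEd
The empty set is not sufficient: P1 (Neighborhood <- TestScore -> ParentEd) has no collider blocking it and no conditioned non-collider, so it is open.
Try {PeerGroup, TestScore}:
  P1: blocked at fork node TestScore ∈ conditioning set.
  P2: blocked at fork node TestScore ∈ conditioning set.
  P3: blocked at fork node TestScore ∈ conditioning set.
  P4: blocked at fork node PeerGroup ∈ conditioning set.
{PeerGroup, TestScore} contains no descendant of Neighborhood and blocks every backdoor path.
Every element of {PeerGroup, TestScore} is needed (dropping PeerGroup leaves P4 open; dropping TestScore leaves P1 open), so no proper subset is valid.
Among all size-2 subsets of the eligible variables, only {PeerGroup, TestScore} blocks every backdoor path, so it is the unique smallest valid adjustment set.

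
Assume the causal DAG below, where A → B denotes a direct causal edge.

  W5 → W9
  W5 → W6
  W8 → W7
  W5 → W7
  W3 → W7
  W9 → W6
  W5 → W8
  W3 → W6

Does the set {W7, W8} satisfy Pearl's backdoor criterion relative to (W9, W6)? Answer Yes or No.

No

Backdoor paths from W9 to W6 (paths whose first edge points into W9):
  P1: W9 <- W5 -> W8 -> W7 <- W3 -> W6
  P2: W9 <- W5 -> W7 <- W3 -> W6
  P3: W9 <- W5 -> W6
Condition 1 (no descendant of W9 in the set): holds — descendants of W9 are {W6}; none are in {W7, W8}.
Condition 2 (every backdoor path blocked by {W7, W8}):
  P1: blocked at chain node W8 ∈ conditioning set.
  P2: open — collider(s) W7 are conditioned on (or have a conditioned descendant) and no non-collider on the path is in the set.
  P3: open — no interior node is in the conditioning set.
{W7, W8} does not satisfy the backdoor criterion.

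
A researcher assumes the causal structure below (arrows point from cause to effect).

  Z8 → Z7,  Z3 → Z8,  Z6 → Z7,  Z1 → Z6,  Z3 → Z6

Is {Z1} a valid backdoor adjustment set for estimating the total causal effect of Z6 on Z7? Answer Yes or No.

Backdoor paths from Z6 to Z7 (paths whose first edge points into Z6):
  P1: Z6 <- Z3 -> Z8 -> Z7
Condition 1 (no descendant of Z6 in the set): holds — descendants of Z6 are {Z7}; none are in {Z1}.
Condition 2 (every backdoor path blocked by {Z1}):
  P1: open — no interior node is in the conditioning set.
{Z1} does not satisfy the backdoor criterion.

No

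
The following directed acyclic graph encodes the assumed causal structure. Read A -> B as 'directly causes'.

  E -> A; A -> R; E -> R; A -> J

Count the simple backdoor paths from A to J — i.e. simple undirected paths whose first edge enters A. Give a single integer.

A backdoor path from A to J is any simple undirected path whose first edge points into A (i.e. leaves A via a parent).
Parents of A: {E}.
No simple path from any parent of A reaches J without revisiting A, so there are no backdoor paths.

0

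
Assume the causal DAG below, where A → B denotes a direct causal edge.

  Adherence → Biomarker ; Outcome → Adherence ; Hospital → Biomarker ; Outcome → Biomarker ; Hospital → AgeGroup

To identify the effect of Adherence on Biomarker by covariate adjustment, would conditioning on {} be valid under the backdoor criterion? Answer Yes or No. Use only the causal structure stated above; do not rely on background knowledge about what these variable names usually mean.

No

Backdoor paths from Adherence to Biomarker (paths whose first edge points into Adherence):
  P1: Adherence <- Outcome -> Biomarker
Condition 1 (no descendant of Adherence in the set): holds — descendants of Adherence are {Biomarker}; none are in {}.
Condition 2 (every backdoor path blocked by {}):
  P1: open — no interior node is in the conditioning set.
{} does not satisfy the backdoor criterion.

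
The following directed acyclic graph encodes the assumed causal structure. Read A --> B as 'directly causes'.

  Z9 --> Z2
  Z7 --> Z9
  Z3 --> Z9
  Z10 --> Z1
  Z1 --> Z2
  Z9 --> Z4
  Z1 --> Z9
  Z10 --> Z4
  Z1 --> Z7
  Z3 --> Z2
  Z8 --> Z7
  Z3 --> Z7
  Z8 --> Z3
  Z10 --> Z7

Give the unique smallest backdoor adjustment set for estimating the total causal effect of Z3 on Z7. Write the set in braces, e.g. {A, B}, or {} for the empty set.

Variables eligible for adjustment (non-descendants of Z3, excluding Z3 and Z7): {Z1, Z10, Z8}.
Backdoor paths from Z3 to Z7:
  P1: Z3 <- Z8 -> Z7
The empty set is not sufficient: P1 (Z3 <- Z8 -> Z7) has no collider blocking it and no conditioned non-collider, so it is open.
Try {Z8}:
  P1: blocked at fork node Z8 ∈ conditioning set.
{Z8} contains no descendant of Z3 and blocks every backdoor path.
No other singleton works — e.g. {Z10} leaves P1 open — so {Z8} is the unique smallest valid adjustment set.

{Z8}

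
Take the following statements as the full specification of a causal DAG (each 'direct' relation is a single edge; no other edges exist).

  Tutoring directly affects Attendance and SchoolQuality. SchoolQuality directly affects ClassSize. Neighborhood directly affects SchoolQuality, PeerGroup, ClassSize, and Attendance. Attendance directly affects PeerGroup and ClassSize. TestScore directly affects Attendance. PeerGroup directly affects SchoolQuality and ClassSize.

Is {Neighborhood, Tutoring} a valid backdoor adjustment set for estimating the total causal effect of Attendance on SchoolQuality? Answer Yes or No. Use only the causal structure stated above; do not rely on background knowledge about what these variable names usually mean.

Backdoor paths from Attendance to SchoolQuality (paths whose first edge points into Attendance):
  P1: Attendance <- Neighborhood -> PeerGroup -> SchoolQuality
  P2: Attendance <- Neighborhood -> PeerGroup -> ClassSize <- SchoolQuality
  P3: Attendance <- Neighborhood -> SchoolQuality
  P4: Attendance <- Neighborhood -> ClassSize <- PeerGroup -> SchoolQuality
  P5: Attendance <- Neighborhood -> ClassSize <- SchoolQuality
  P6: Attendance <- Tutoring -> SchoolQuality
Condition 1 (no descendant of Attendance in the set): holds — descendants of Attendance are {ClassSize, PeerGroup, SchoolQuality}; none are in {Neighborhood, Tutoring}.
Condition 2 (every backdoor path blocked by {Neighborhood, Tutoring}):
  P1: blocked at fork node Neighborhood ∈ conditioning set.
  P2: blocked at fork node Neighborhood ∈ conditioning set.
  P3: blocked at fork node Neighborhood ∈ conditioning set.
  P4: blocked at fork node Neighborhood ∈ conditioning set.
  P5: blocked at fork node Neighborhood ∈ conditioning set.
  P6: blocked at fork node Tutoring ∈ conditioning set.
{Neighborhood, Tutoring} satisfies the backdoor criterion.

Yes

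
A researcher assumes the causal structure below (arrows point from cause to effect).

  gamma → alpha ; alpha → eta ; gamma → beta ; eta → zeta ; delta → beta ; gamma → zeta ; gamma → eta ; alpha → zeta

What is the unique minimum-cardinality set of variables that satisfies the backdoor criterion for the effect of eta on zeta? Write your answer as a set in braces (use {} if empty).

Variables eligible for adjustment (non-descendants of eta, excluding eta and zeta): {alpha, beta, delta, gamma}.
Backdoor paths from eta to zeta:
  P1: eta <- gamma -> alpha -> zeta
  P2: eta <- gamma -> zeta
  P3: eta <- alpha <- gamma -> zeta
  P4: eta <- alpha -> zeta
The empty set is not sufficient: P1 (eta <- gamma -> alpha -> zeta) has no collider blocking it and no conditioned non-collider, so it is open.
Try {alpha, gamma}:
  P1: blocked at fork node gamma ∈ conditioning set.
  P2: blocked at fork node gamma ∈ conditioning set.
  P3: blocked at chain node alpha ∈ conditioning set.
  P4: blocked at fork node alpha ∈ conditioning set.
{alpha, gamma} contains no descendant of eta and blocks every backdoor path.
Every element of {alpha, gamma} is needed (dropping alpha leaves P4 open; dropping gamma leaves P2 open), so no proper subset is valid.
Among all size-2 subsets of the eligible variables, only {alpha, gamma} blocks every backdoor path, so it is the unique smallest valid adjustment set.

{alpha, gamma}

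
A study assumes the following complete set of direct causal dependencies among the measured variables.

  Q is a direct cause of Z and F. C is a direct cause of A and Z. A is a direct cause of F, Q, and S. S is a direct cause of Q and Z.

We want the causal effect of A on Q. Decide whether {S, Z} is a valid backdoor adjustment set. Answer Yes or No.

No

Backdoor paths from A to Q (paths whose first edge points into A):
  P1: A <- C -> Z <- S -> Q
  P2: A <- C -> Z <- Q
Condition 1 (no descendant of A in the set): FAILS — S and Z are descendants of A.
Condition 2 (every backdoor path blocked by {S, Z}):
  P1: blocked at fork node S ∈ conditioning set.
  P2: open — collider(s) Z are conditioned on (or have a conditioned descendant) and no non-collider on the path is in the set.
{S, Z} does not satisfy the backdoor criterion.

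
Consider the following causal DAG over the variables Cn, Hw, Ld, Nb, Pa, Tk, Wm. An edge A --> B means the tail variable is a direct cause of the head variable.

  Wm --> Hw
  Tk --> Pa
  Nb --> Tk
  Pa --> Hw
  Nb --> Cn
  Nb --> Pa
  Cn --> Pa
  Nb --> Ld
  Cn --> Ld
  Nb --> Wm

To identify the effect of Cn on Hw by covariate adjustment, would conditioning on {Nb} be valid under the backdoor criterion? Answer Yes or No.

Backdoor paths from Cn to Hw (paths whose first edge points into Cn):
  P1: Cn <- Nb -> Tk -> Pa -> Hw
  P2: Cn <- Nb -> Wm -> Hw
  P3: Cn <- Nb -> Pa -> Hw
Condition 1 (no descendant of Cn in the set): holds — descendants of Cn are {Hw, Ld, Pa}; none are in {Nb}.
Condition 2 (every backdoor path blocked by {Nb}):
  P1: blocked at fork node Nb ∈ conditioning set.
  P2: blocked at fork node Nb ∈ conditioning set.
  P3: blocked at fork node Nb ∈ conditioning set.
{Nb} satisfies the backdoor criterion.

Yes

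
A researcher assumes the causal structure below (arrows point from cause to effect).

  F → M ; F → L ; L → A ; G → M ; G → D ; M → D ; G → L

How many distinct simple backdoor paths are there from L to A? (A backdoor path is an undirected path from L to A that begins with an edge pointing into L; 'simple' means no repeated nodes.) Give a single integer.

0

A backdoor path from L to A is any simple undirected path whose first edge points into L (i.e. leaves L via a parent).
Parents of L: {F, G}.
No simple path from any parent of L reaches A without revisiting L, so there are no backdoor paths.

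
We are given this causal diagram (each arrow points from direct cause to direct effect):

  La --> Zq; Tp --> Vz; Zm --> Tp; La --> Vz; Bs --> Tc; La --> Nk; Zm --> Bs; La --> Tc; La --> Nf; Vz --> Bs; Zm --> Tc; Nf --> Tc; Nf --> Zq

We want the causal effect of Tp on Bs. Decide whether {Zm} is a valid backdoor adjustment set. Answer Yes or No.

Backdoor paths from Tp to Bs (paths whose first edge points into Tp):
  P1: Tp <- Zm -> Bs
  P2: Tp <- Zm -> Tc <- La -> Vz -> Bs
  P3: Tp <- Zm -> Tc <- Nf <- La -> Vz -> Bs
  P4: Tp <- Zm -> Tc <- Nf -> Zq <- La -> Vz -> Bs
  P5: Tp <- Zm -> Tc <- Bs
Condition 1 (no descendant of Tp in the set): holds — descendants of Tp are {Bs, Tc, Vz}; none are in {Zm}.
Condition 2 (every backdoor path blocked by {Zm}):
  P1: blocked at fork node Zm ∈ conditioning set.
  P2: blocked at fork node Zm ∈ conditioning set.
  P3: blocked at fork node Zm ∈ conditioning set.
  P4: blocked at fork node Zm ∈ conditioning set.
  P5: blocked at fork node Zm ∈ conditioning set.
{Zm} satisfies the backdoor criterion.

Yes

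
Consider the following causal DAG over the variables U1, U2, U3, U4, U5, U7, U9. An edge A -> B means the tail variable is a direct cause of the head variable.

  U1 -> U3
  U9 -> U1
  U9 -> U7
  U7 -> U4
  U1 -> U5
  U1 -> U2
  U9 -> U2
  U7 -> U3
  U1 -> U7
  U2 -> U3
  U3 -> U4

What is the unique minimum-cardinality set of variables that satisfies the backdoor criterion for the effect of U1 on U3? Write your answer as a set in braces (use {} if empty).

{U9}

Variables eligible for adjustment (non-descendants of U1, excluding U1 and U3): {U9}.
Backdoor paths from U1 to U3:
  P1: U1 <- U9 -> U2 -> U3
  P2: U1 <- U9 -> U7 -> U3
  P3: U1 <- U9 -> U7 -> U4 <- U3
The empty set is not sufficient: P1 (U1 <- U9 -> U2 -> U3) has no collider blocking it and no conditioned non-collider, so it is open.
Try {U9}:
  P1: blocked at fork node U9 ∈ conditioning set.
  P2: blocked at fork node U9 ∈ conditioning set.
  P3: blocked at fork node U9 ∈ conditioning set.
{U9} contains no descendant of U1 and blocks every backdoor path.
{U9} is the unique smallest valid adjustment set.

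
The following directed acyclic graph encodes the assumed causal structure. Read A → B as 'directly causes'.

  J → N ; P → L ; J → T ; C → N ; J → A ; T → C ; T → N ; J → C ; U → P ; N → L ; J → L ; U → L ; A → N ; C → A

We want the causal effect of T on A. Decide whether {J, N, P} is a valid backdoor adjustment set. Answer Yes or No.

No

Backdoor paths from T to A (paths whose first edge points into T):
  P1: T <- J -> C -> A
  P2: T <- J -> C -> N <- A
  P3: T <- J -> A
  P4: T <- J -> N <- C -> A
  P5: T <- J -> N <- A
  P6: T <- J -> L <- N <- C -> A
  P7: T <- J -> L <- N <- A
Condition 1 (no descendant of T in the set): FAILS — N is a descendant of T.
Condition 2 (every backdoor path blocked by {J, N, P}):
  P1: blocked at fork node J ∈ conditioning set.
  P2: blocked at fork node J ∈ conditioning set.
  P3: blocked at fork node J ∈ conditioning set.
  P4: blocked at fork node J ∈ conditioning set.
  P5: blocked at fork node J ∈ conditioning set.
  P6: blocked at fork node J ∈ conditioning set.
  P7: blocked at fork node J ∈ conditioning set.
{J, N, P} does not satisfy the backdoor criterion.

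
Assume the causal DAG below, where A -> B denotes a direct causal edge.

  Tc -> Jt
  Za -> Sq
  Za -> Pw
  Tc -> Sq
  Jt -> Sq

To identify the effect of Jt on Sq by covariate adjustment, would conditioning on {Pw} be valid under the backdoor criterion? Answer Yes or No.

No

Backdoor paths from Jt to Sq (paths whose first edge points into Jt):
  P1: Jt <- Tc -> Sq
Condition 1 (no descendant of Jt in the set): holds — descendants of Jt are {Sq}; none are in {Pw}.
Condition 2 (every backdoor path blocked by {Pw}):
  P1: open — no interior node is in the conditioning set.
{Pw} does not satisfy the backdoor criterion.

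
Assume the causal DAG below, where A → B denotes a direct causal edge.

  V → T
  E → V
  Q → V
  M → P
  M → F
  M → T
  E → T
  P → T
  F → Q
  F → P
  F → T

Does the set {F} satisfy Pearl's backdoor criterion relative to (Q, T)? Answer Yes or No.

Yes

Backdoor paths from Q to T (paths whose first edge points into Q):
  P1: Q <- F <- M -> P -> T
  P2: Q <- F <- M -> T
  P3: Q <- F -> P <- M -> T
  P4: Q <- F -> P -> T
  P5: Q <- F -> T
Condition 1 (no descendant of Q in the set): holds — descendants of Q are {T, V}; none are in {F}.
Condition 2 (every backdoor path blocked by {F}):
  P1: blocked at chain node F ∈ conditioning set.
  P2: blocked at chain node F ∈ conditioning set.
  P3: blocked at fork node F ∈ conditioning set.
  P4: blocked at fork node F ∈ conditioning set.
  P5: blocked at fork node F ∈ conditioning set.
{F} satisfies the backdoor criterion.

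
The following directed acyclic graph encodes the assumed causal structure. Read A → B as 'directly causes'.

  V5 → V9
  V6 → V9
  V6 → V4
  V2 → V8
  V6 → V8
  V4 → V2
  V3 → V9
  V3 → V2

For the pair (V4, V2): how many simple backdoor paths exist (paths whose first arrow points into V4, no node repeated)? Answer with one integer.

A backdoor path from V4 to V2 is any simple undirected path whose first edge points into V4 (i.e. leaves V4 via a parent).
Parents of V4: {V6}.
Enumerating:
  P1: V4 <- V6 -> V9 <- V3 -> V2
  P2: V4 <- V6 -> V8 <- V2
That exhausts the simple backdoor paths. Count: 2.

2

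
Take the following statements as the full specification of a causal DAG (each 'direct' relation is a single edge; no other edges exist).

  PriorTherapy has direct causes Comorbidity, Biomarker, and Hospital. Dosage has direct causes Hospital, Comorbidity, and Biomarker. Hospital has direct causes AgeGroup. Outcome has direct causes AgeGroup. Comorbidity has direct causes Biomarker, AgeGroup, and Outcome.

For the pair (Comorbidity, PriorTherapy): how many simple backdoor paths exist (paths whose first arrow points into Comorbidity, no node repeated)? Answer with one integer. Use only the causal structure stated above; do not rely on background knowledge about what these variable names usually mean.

6

A backdoor path from Comorbidity to PriorTherapy is any simple undirected path whose first edge points into Comorbidity (i.e. leaves Comorbidity via a parent).
Parents of Comorbidity: {AgeGroup, Biomarker, Outcome}.
Enumerating:
  P1: Comorbidity <- AgeGroup -> Hospital -> Dosage <- Biomarker -> PriorTherapy
  P2: Comorbidity <- AgeGroup -> Hospital -> PriorTherapy
  P3: Comorbidity <- Biomarker -> Dosage <- Hospital -> PriorTherapy
  P4: Comorbidity <- Biomarker -> PriorTherapy
  P5: Comorbidity <- Outcome <- AgeGroup -> Hospital -> Dosage <- Biomarker -> PriorTherapy
  P6: Comorbidity <- Outcome <- AgeGroup -> Hospital -> PriorTherapy
That exhausts the simple backdoor paths. Count: 6.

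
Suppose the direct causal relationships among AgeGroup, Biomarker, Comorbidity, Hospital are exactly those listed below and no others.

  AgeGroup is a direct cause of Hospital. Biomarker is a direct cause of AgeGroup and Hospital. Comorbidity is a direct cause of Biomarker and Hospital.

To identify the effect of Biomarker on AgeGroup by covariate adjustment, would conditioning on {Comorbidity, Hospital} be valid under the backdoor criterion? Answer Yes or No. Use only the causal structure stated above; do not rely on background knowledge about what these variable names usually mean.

Backdoor paths from Biomarker to AgeGroup (paths whose first edge points into Biomarker):
  P1: Biomarker <- Comorbidity -> Hospital <- AgeGroup
Condition 1 (no descendant of Biomarker in the set): FAILS — Hospital is a descendant of Biomarker.
Condition 2 (every backdoor path blocked by {Comorbidity, Hospital}):
  P1: blocked at fork node Comorbidity ∈ conditioning set.
{Comorbidity, Hospital} does not satisfy the backdoor criterion.

No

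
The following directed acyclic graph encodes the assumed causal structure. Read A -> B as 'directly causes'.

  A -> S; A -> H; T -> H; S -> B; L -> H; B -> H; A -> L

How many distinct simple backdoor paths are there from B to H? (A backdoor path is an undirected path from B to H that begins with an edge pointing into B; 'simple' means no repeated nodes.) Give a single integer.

2

A backdoor path from B to H is any simple undirected path whose first edge points into B (i.e. leaves B via a parent).
Parents of B: {S}.
Enumerating:
  P1: B <- S <- A -> L -> H
  P2: B <- S <- A -> H
That exhausts the simple backdoor paths. Count: 2.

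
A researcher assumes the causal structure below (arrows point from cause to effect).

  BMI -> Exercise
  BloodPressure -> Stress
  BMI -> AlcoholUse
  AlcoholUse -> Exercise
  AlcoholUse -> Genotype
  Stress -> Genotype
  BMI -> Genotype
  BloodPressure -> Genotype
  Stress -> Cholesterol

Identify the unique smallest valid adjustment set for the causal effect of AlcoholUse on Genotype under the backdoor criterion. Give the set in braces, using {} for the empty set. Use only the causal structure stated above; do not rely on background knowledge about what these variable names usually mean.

{BMI}

Variables eligible for adjustment (non-descendants of AlcoholUse, excluding AlcoholUse and Genotype): {BMI, BloodPressure, Cholesterol, Stress}.
Backdoor paths from AlcoholUse to Genotype:
  P1: AlcoholUse <- BMI -> Genotype
The empty set is not sufficient: P1 (AlcoholUse <- BMI -> Genotype) has no collider blocking it and no conditioned non-collider, so it is open.
Try {BMI}:
  P1: blocked at fork node BMI ∈ conditioning set.
{BMI} contains no descendant of AlcoholUse and blocks every backdoor path.
No other singleton works — e.g. {BloodPressure} leaves P1 open — so {BMI} is the unique smallest valid adjustment set.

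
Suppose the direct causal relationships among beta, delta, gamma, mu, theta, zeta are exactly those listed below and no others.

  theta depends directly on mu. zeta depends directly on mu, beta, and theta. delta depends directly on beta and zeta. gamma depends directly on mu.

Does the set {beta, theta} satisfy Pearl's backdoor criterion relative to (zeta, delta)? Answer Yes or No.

Backdoor paths from zeta to delta (paths whose first edge points into zeta):
  P1: zeta <- beta -> delta
Condition 1 (no descendant of zeta in the set): holds — descendants of zeta are {delta}; none are in {beta, theta}.
Condition 2 (every backdoor path blocked by {beta, theta}):
  P1: blocked at fork node beta ∈ conditioning set.
{beta, theta} satisfies the backdoor criterion.

Yes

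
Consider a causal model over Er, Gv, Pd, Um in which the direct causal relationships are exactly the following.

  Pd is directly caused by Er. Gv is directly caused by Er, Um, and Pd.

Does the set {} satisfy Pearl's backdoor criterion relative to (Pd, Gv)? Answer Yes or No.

No

Backdoor paths from Pd to Gv (paths whose first edge points into Pd):
  P1: Pd <- Er -> Gv
Condition 1 (no descendant of Pd in the set): holds — descendants of Pd are {Gv}; none are in {}.
Condition 2 (every backdoor path blocked by {}):
  P1: open — no interior node is in the conditioning set.
{} does not satisfy the backdoor criterion.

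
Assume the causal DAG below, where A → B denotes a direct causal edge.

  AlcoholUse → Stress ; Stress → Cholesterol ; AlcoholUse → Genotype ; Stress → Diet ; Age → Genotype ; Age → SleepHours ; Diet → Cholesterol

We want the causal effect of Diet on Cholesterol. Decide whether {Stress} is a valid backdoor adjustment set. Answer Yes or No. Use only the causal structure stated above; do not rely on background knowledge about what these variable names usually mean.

Yes

Backdoor paths from Diet to Cholesterol (paths whose first edge points into Diet):
  P1: Diet <- Stress -> Cholesterol
Condition 1 (no descendant of Diet in the set): holds — descendants of Diet are {Cholesterol}; none are in {Stress}.
Condition 2 (every backdoor path blocked by {Stress}):
  P1: blocked at fork node Stress ∈ conditioning set.
{Stress} satisfies the backdoor criterion.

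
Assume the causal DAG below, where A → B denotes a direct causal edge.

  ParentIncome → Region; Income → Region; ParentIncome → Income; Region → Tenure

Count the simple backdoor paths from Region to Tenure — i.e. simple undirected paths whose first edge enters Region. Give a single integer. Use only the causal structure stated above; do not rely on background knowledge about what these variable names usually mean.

0

A backdoor path from Region to Tenure is any simple undirected path whose first edge points into Region (i.e. leaves Region via a parent).
Parents of Region: {Income, ParentIncome}.
No simple path from any parent of Region reaches Tenure without revisiting Region, so there are no backdoor paths.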